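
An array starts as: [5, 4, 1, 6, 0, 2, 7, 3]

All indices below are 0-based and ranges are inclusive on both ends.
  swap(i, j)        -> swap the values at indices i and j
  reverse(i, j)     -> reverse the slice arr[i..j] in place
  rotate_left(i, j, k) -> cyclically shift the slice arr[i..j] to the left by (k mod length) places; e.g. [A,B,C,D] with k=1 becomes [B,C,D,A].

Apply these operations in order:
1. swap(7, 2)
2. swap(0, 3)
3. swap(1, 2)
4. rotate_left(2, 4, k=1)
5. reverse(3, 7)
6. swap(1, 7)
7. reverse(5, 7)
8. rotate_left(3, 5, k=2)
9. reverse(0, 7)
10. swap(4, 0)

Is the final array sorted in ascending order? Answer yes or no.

After 1 (swap(7, 2)): [5, 4, 3, 6, 0, 2, 7, 1]
After 2 (swap(0, 3)): [6, 4, 3, 5, 0, 2, 7, 1]
After 3 (swap(1, 2)): [6, 3, 4, 5, 0, 2, 7, 1]
After 4 (rotate_left(2, 4, k=1)): [6, 3, 5, 0, 4, 2, 7, 1]
After 5 (reverse(3, 7)): [6, 3, 5, 1, 7, 2, 4, 0]
After 6 (swap(1, 7)): [6, 0, 5, 1, 7, 2, 4, 3]
After 7 (reverse(5, 7)): [6, 0, 5, 1, 7, 3, 4, 2]
After 8 (rotate_left(3, 5, k=2)): [6, 0, 5, 3, 1, 7, 4, 2]
After 9 (reverse(0, 7)): [2, 4, 7, 1, 3, 5, 0, 6]
After 10 (swap(4, 0)): [3, 4, 7, 1, 2, 5, 0, 6]

Answer: no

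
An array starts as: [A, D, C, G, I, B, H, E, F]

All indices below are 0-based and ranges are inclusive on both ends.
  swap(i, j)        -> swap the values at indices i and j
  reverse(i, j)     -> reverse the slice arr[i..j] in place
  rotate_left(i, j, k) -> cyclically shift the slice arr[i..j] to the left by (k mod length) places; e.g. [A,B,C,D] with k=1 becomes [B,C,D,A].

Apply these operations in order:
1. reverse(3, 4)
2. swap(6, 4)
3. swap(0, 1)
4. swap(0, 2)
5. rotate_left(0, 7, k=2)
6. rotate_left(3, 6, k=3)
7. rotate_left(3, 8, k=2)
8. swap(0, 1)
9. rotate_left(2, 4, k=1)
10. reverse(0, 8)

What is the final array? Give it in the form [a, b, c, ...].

After 1 (reverse(3, 4)): [A, D, C, I, G, B, H, E, F]
After 2 (swap(6, 4)): [A, D, C, I, H, B, G, E, F]
After 3 (swap(0, 1)): [D, A, C, I, H, B, G, E, F]
After 4 (swap(0, 2)): [C, A, D, I, H, B, G, E, F]
After 5 (rotate_left(0, 7, k=2)): [D, I, H, B, G, E, C, A, F]
After 6 (rotate_left(3, 6, k=3)): [D, I, H, C, B, G, E, A, F]
After 7 (rotate_left(3, 8, k=2)): [D, I, H, G, E, A, F, C, B]
After 8 (swap(0, 1)): [I, D, H, G, E, A, F, C, B]
After 9 (rotate_left(2, 4, k=1)): [I, D, G, E, H, A, F, C, B]
After 10 (reverse(0, 8)): [B, C, F, A, H, E, G, D, I]

Answer: [B, C, F, A, H, E, G, D, I]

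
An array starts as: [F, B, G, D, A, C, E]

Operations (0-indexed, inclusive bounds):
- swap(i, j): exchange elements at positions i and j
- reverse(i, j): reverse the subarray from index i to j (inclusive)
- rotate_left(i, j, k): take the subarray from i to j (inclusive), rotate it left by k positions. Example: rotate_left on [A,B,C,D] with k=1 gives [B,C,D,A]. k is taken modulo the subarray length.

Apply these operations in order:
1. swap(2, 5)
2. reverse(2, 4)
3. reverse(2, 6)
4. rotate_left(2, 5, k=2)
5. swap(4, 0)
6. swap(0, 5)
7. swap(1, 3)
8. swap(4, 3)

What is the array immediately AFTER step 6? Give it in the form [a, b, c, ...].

After 1 (swap(2, 5)): [F, B, C, D, A, G, E]
After 2 (reverse(2, 4)): [F, B, A, D, C, G, E]
After 3 (reverse(2, 6)): [F, B, E, G, C, D, A]
After 4 (rotate_left(2, 5, k=2)): [F, B, C, D, E, G, A]
After 5 (swap(4, 0)): [E, B, C, D, F, G, A]
After 6 (swap(0, 5)): [G, B, C, D, F, E, A]

Answer: [G, B, C, D, F, E, A]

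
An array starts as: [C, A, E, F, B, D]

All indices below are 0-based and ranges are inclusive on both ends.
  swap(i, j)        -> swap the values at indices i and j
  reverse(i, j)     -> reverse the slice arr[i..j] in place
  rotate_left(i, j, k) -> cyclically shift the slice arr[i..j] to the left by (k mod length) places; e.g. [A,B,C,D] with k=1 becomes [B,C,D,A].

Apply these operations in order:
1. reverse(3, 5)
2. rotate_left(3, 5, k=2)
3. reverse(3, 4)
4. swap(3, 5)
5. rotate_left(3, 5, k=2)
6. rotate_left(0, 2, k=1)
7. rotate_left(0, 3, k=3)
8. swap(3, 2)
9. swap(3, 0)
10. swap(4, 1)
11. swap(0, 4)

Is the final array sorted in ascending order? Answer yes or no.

After 1 (reverse(3, 5)): [C, A, E, D, B, F]
After 2 (rotate_left(3, 5, k=2)): [C, A, E, F, D, B]
After 3 (reverse(3, 4)): [C, A, E, D, F, B]
After 4 (swap(3, 5)): [C, A, E, B, F, D]
After 5 (rotate_left(3, 5, k=2)): [C, A, E, D, B, F]
After 6 (rotate_left(0, 2, k=1)): [A, E, C, D, B, F]
After 7 (rotate_left(0, 3, k=3)): [D, A, E, C, B, F]
After 8 (swap(3, 2)): [D, A, C, E, B, F]
After 9 (swap(3, 0)): [E, A, C, D, B, F]
After 10 (swap(4, 1)): [E, B, C, D, A, F]
After 11 (swap(0, 4)): [A, B, C, D, E, F]

Answer: yes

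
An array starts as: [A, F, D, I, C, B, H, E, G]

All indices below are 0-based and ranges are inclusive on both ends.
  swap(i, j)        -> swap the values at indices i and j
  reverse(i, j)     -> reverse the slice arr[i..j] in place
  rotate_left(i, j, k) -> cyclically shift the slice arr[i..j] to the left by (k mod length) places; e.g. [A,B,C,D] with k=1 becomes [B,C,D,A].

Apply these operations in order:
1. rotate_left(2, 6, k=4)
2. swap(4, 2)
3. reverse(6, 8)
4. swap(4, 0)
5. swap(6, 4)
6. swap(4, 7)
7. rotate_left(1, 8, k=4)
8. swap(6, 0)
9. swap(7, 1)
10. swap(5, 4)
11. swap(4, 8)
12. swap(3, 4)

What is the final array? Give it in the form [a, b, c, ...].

After 1 (rotate_left(2, 6, k=4)): [A, F, H, D, I, C, B, E, G]
After 2 (swap(4, 2)): [A, F, I, D, H, C, B, E, G]
After 3 (reverse(6, 8)): [A, F, I, D, H, C, G, E, B]
After 4 (swap(4, 0)): [H, F, I, D, A, C, G, E, B]
After 5 (swap(6, 4)): [H, F, I, D, G, C, A, E, B]
After 6 (swap(4, 7)): [H, F, I, D, E, C, A, G, B]
After 7 (rotate_left(1, 8, k=4)): [H, C, A, G, B, F, I, D, E]
After 8 (swap(6, 0)): [I, C, A, G, B, F, H, D, E]
After 9 (swap(7, 1)): [I, D, A, G, B, F, H, C, E]
After 10 (swap(5, 4)): [I, D, A, G, F, B, H, C, E]
After 11 (swap(4, 8)): [I, D, A, G, E, B, H, C, F]
After 12 (swap(3, 4)): [I, D, A, E, G, B, H, C, F]

Answer: [I, D, A, E, G, B, H, C, F]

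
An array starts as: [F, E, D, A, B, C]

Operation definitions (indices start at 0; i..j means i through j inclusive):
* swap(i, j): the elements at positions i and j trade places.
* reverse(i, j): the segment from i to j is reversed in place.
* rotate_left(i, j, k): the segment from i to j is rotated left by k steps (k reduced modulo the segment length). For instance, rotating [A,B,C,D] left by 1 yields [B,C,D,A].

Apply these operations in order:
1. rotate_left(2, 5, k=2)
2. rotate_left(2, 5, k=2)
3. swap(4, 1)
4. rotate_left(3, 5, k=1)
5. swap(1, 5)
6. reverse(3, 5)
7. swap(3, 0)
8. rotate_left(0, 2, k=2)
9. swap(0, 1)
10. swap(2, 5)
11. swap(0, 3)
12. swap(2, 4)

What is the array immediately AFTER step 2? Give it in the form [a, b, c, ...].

After 1 (rotate_left(2, 5, k=2)): [F, E, B, C, D, A]
After 2 (rotate_left(2, 5, k=2)): [F, E, D, A, B, C]

Answer: [F, E, D, A, B, C]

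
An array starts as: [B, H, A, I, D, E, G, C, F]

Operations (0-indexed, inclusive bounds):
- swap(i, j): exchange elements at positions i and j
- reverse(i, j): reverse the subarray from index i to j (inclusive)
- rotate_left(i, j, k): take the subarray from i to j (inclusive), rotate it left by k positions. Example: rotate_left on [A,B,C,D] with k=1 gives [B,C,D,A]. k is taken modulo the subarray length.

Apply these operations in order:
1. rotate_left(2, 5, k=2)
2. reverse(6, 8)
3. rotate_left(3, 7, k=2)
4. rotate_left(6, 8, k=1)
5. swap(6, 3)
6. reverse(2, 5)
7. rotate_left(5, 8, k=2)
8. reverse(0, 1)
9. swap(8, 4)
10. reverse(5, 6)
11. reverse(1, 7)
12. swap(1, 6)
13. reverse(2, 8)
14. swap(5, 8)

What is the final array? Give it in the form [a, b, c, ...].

After 1 (rotate_left(2, 5, k=2)): [B, H, D, E, A, I, G, C, F]
After 2 (reverse(6, 8)): [B, H, D, E, A, I, F, C, G]
After 3 (rotate_left(3, 7, k=2)): [B, H, D, I, F, C, E, A, G]
After 4 (rotate_left(6, 8, k=1)): [B, H, D, I, F, C, A, G, E]
After 5 (swap(6, 3)): [B, H, D, A, F, C, I, G, E]
After 6 (reverse(2, 5)): [B, H, C, F, A, D, I, G, E]
After 7 (rotate_left(5, 8, k=2)): [B, H, C, F, A, G, E, D, I]
After 8 (reverse(0, 1)): [H, B, C, F, A, G, E, D, I]
After 9 (swap(8, 4)): [H, B, C, F, I, G, E, D, A]
After 10 (reverse(5, 6)): [H, B, C, F, I, E, G, D, A]
After 11 (reverse(1, 7)): [H, D, G, E, I, F, C, B, A]
After 12 (swap(1, 6)): [H, C, G, E, I, F, D, B, A]
After 13 (reverse(2, 8)): [H, C, A, B, D, F, I, E, G]
After 14 (swap(5, 8)): [H, C, A, B, D, G, I, E, F]

Answer: [H, C, A, B, D, G, I, E, F]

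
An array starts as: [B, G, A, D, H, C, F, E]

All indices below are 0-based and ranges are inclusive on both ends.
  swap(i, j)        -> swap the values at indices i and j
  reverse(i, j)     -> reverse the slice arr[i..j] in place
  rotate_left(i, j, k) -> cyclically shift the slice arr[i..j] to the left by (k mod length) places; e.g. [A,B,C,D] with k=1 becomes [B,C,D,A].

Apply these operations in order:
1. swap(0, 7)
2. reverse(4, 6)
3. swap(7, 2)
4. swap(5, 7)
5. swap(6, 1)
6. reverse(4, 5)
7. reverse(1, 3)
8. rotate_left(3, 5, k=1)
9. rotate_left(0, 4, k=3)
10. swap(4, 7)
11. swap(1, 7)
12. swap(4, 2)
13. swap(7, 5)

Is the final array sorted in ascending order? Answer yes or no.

After 1 (swap(0, 7)): [E, G, A, D, H, C, F, B]
After 2 (reverse(4, 6)): [E, G, A, D, F, C, H, B]
After 3 (swap(7, 2)): [E, G, B, D, F, C, H, A]
After 4 (swap(5, 7)): [E, G, B, D, F, A, H, C]
After 5 (swap(6, 1)): [E, H, B, D, F, A, G, C]
After 6 (reverse(4, 5)): [E, H, B, D, A, F, G, C]
After 7 (reverse(1, 3)): [E, D, B, H, A, F, G, C]
After 8 (rotate_left(3, 5, k=1)): [E, D, B, A, F, H, G, C]
After 9 (rotate_left(0, 4, k=3)): [A, F, E, D, B, H, G, C]
After 10 (swap(4, 7)): [A, F, E, D, C, H, G, B]
After 11 (swap(1, 7)): [A, B, E, D, C, H, G, F]
After 12 (swap(4, 2)): [A, B, C, D, E, H, G, F]
After 13 (swap(7, 5)): [A, B, C, D, E, F, G, H]

Answer: yes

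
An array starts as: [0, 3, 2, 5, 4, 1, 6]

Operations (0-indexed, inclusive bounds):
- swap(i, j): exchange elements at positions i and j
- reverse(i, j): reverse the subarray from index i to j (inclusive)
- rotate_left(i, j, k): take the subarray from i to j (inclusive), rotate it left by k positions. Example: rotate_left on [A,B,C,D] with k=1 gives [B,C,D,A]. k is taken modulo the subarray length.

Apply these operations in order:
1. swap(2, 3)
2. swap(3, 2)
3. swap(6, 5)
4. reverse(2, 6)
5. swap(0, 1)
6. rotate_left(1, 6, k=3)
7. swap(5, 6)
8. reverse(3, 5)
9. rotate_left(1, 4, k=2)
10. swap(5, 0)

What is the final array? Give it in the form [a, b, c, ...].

Answer: [2, 6, 0, 4, 5, 3, 1]

Derivation:
After 1 (swap(2, 3)): [0, 3, 5, 2, 4, 1, 6]
After 2 (swap(3, 2)): [0, 3, 2, 5, 4, 1, 6]
After 3 (swap(6, 5)): [0, 3, 2, 5, 4, 6, 1]
After 4 (reverse(2, 6)): [0, 3, 1, 6, 4, 5, 2]
After 5 (swap(0, 1)): [3, 0, 1, 6, 4, 5, 2]
After 6 (rotate_left(1, 6, k=3)): [3, 4, 5, 2, 0, 1, 6]
After 7 (swap(5, 6)): [3, 4, 5, 2, 0, 6, 1]
After 8 (reverse(3, 5)): [3, 4, 5, 6, 0, 2, 1]
After 9 (rotate_left(1, 4, k=2)): [3, 6, 0, 4, 5, 2, 1]
After 10 (swap(5, 0)): [2, 6, 0, 4, 5, 3, 1]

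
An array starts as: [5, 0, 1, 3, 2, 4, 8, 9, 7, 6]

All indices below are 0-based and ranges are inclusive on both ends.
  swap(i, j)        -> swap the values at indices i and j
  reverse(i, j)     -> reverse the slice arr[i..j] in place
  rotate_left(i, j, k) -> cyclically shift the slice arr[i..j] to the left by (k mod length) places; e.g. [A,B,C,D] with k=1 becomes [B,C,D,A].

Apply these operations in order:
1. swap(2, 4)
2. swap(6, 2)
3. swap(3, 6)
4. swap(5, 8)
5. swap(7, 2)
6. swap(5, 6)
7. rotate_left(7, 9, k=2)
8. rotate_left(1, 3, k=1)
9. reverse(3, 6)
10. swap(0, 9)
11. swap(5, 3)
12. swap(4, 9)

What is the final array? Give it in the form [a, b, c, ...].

After 1 (swap(2, 4)): [5, 0, 2, 3, 1, 4, 8, 9, 7, 6]
After 2 (swap(6, 2)): [5, 0, 8, 3, 1, 4, 2, 9, 7, 6]
After 3 (swap(3, 6)): [5, 0, 8, 2, 1, 4, 3, 9, 7, 6]
After 4 (swap(5, 8)): [5, 0, 8, 2, 1, 7, 3, 9, 4, 6]
After 5 (swap(7, 2)): [5, 0, 9, 2, 1, 7, 3, 8, 4, 6]
After 6 (swap(5, 6)): [5, 0, 9, 2, 1, 3, 7, 8, 4, 6]
After 7 (rotate_left(7, 9, k=2)): [5, 0, 9, 2, 1, 3, 7, 6, 8, 4]
After 8 (rotate_left(1, 3, k=1)): [5, 9, 2, 0, 1, 3, 7, 6, 8, 4]
After 9 (reverse(3, 6)): [5, 9, 2, 7, 3, 1, 0, 6, 8, 4]
After 10 (swap(0, 9)): [4, 9, 2, 7, 3, 1, 0, 6, 8, 5]
After 11 (swap(5, 3)): [4, 9, 2, 1, 3, 7, 0, 6, 8, 5]
After 12 (swap(4, 9)): [4, 9, 2, 1, 5, 7, 0, 6, 8, 3]

Answer: [4, 9, 2, 1, 5, 7, 0, 6, 8, 3]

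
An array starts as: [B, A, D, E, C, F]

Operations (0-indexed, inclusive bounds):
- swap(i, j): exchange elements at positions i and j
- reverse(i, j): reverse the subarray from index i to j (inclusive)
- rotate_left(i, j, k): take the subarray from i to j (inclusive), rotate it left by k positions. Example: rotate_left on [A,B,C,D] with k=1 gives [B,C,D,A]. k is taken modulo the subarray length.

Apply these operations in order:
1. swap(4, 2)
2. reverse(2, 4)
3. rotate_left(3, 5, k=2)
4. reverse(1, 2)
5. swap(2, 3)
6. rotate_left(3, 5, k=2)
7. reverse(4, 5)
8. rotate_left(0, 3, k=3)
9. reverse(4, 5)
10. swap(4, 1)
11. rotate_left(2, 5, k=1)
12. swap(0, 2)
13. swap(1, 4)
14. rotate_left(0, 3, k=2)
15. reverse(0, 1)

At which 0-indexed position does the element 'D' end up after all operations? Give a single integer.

After 1 (swap(4, 2)): [B, A, C, E, D, F]
After 2 (reverse(2, 4)): [B, A, D, E, C, F]
After 3 (rotate_left(3, 5, k=2)): [B, A, D, F, E, C]
After 4 (reverse(1, 2)): [B, D, A, F, E, C]
After 5 (swap(2, 3)): [B, D, F, A, E, C]
After 6 (rotate_left(3, 5, k=2)): [B, D, F, C, A, E]
After 7 (reverse(4, 5)): [B, D, F, C, E, A]
After 8 (rotate_left(0, 3, k=3)): [C, B, D, F, E, A]
After 9 (reverse(4, 5)): [C, B, D, F, A, E]
After 10 (swap(4, 1)): [C, A, D, F, B, E]
After 11 (rotate_left(2, 5, k=1)): [C, A, F, B, E, D]
After 12 (swap(0, 2)): [F, A, C, B, E, D]
After 13 (swap(1, 4)): [F, E, C, B, A, D]
After 14 (rotate_left(0, 3, k=2)): [C, B, F, E, A, D]
After 15 (reverse(0, 1)): [B, C, F, E, A, D]

Answer: 5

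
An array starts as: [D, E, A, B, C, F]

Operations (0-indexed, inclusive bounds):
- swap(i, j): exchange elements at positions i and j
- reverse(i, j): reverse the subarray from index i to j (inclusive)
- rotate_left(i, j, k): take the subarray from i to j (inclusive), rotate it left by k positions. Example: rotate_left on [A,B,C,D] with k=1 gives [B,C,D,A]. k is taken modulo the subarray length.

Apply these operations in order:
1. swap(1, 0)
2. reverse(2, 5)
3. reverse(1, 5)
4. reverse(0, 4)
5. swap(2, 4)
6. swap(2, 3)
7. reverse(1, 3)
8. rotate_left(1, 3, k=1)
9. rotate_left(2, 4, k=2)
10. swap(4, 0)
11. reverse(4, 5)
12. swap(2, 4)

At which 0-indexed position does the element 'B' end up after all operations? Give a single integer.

After 1 (swap(1, 0)): [E, D, A, B, C, F]
After 2 (reverse(2, 5)): [E, D, F, C, B, A]
After 3 (reverse(1, 5)): [E, A, B, C, F, D]
After 4 (reverse(0, 4)): [F, C, B, A, E, D]
After 5 (swap(2, 4)): [F, C, E, A, B, D]
After 6 (swap(2, 3)): [F, C, A, E, B, D]
After 7 (reverse(1, 3)): [F, E, A, C, B, D]
After 8 (rotate_left(1, 3, k=1)): [F, A, C, E, B, D]
After 9 (rotate_left(2, 4, k=2)): [F, A, B, C, E, D]
After 10 (swap(4, 0)): [E, A, B, C, F, D]
After 11 (reverse(4, 5)): [E, A, B, C, D, F]
After 12 (swap(2, 4)): [E, A, D, C, B, F]

Answer: 4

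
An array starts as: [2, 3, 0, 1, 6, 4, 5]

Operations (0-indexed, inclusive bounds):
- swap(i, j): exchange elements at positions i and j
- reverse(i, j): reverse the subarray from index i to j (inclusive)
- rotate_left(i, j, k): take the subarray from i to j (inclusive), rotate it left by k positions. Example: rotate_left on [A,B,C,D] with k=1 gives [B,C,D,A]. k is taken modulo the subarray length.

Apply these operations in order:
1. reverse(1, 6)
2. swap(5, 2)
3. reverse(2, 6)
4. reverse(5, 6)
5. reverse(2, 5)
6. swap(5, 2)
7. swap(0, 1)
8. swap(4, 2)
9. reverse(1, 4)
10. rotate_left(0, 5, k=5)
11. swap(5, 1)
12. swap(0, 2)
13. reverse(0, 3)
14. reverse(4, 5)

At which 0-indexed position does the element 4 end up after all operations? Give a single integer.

After 1 (reverse(1, 6)): [2, 5, 4, 6, 1, 0, 3]
After 2 (swap(5, 2)): [2, 5, 0, 6, 1, 4, 3]
After 3 (reverse(2, 6)): [2, 5, 3, 4, 1, 6, 0]
After 4 (reverse(5, 6)): [2, 5, 3, 4, 1, 0, 6]
After 5 (reverse(2, 5)): [2, 5, 0, 1, 4, 3, 6]
After 6 (swap(5, 2)): [2, 5, 3, 1, 4, 0, 6]
After 7 (swap(0, 1)): [5, 2, 3, 1, 4, 0, 6]
After 8 (swap(4, 2)): [5, 2, 4, 1, 3, 0, 6]
After 9 (reverse(1, 4)): [5, 3, 1, 4, 2, 0, 6]
After 10 (rotate_left(0, 5, k=5)): [0, 5, 3, 1, 4, 2, 6]
After 11 (swap(5, 1)): [0, 2, 3, 1, 4, 5, 6]
After 12 (swap(0, 2)): [3, 2, 0, 1, 4, 5, 6]
After 13 (reverse(0, 3)): [1, 0, 2, 3, 4, 5, 6]
After 14 (reverse(4, 5)): [1, 0, 2, 3, 5, 4, 6]

Answer: 5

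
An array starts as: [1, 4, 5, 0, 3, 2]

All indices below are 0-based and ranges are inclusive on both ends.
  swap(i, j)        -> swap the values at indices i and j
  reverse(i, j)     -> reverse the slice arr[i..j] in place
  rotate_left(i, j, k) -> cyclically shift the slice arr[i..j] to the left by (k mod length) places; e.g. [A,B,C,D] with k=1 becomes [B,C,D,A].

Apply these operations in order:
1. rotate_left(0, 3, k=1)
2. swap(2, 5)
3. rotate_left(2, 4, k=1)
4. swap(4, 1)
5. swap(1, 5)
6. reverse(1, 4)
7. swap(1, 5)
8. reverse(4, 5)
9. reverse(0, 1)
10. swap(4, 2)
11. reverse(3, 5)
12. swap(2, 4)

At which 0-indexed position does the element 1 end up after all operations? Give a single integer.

After 1 (rotate_left(0, 3, k=1)): [4, 5, 0, 1, 3, 2]
After 2 (swap(2, 5)): [4, 5, 2, 1, 3, 0]
After 3 (rotate_left(2, 4, k=1)): [4, 5, 1, 3, 2, 0]
After 4 (swap(4, 1)): [4, 2, 1, 3, 5, 0]
After 5 (swap(1, 5)): [4, 0, 1, 3, 5, 2]
After 6 (reverse(1, 4)): [4, 5, 3, 1, 0, 2]
After 7 (swap(1, 5)): [4, 2, 3, 1, 0, 5]
After 8 (reverse(4, 5)): [4, 2, 3, 1, 5, 0]
After 9 (reverse(0, 1)): [2, 4, 3, 1, 5, 0]
After 10 (swap(4, 2)): [2, 4, 5, 1, 3, 0]
After 11 (reverse(3, 5)): [2, 4, 5, 0, 3, 1]
After 12 (swap(2, 4)): [2, 4, 3, 0, 5, 1]

Answer: 5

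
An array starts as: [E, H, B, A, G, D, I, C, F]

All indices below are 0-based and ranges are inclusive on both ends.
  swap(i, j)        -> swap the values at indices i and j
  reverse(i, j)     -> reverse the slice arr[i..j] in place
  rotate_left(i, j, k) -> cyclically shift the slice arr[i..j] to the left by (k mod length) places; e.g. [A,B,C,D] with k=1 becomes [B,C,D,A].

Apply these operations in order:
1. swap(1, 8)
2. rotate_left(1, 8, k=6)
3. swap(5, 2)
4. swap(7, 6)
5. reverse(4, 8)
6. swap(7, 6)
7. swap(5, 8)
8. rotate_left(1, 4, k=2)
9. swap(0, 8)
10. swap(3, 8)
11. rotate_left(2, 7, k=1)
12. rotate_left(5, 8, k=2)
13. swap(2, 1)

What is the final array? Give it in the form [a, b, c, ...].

After 1 (swap(1, 8)): [E, F, B, A, G, D, I, C, H]
After 2 (rotate_left(1, 8, k=6)): [E, C, H, F, B, A, G, D, I]
After 3 (swap(5, 2)): [E, C, A, F, B, H, G, D, I]
After 4 (swap(7, 6)): [E, C, A, F, B, H, D, G, I]
After 5 (reverse(4, 8)): [E, C, A, F, I, G, D, H, B]
After 6 (swap(7, 6)): [E, C, A, F, I, G, H, D, B]
After 7 (swap(5, 8)): [E, C, A, F, I, B, H, D, G]
After 8 (rotate_left(1, 4, k=2)): [E, F, I, C, A, B, H, D, G]
After 9 (swap(0, 8)): [G, F, I, C, A, B, H, D, E]
After 10 (swap(3, 8)): [G, F, I, E, A, B, H, D, C]
After 11 (rotate_left(2, 7, k=1)): [G, F, E, A, B, H, D, I, C]
After 12 (rotate_left(5, 8, k=2)): [G, F, E, A, B, I, C, H, D]
After 13 (swap(2, 1)): [G, E, F, A, B, I, C, H, D]

Answer: [G, E, F, A, B, I, C, H, D]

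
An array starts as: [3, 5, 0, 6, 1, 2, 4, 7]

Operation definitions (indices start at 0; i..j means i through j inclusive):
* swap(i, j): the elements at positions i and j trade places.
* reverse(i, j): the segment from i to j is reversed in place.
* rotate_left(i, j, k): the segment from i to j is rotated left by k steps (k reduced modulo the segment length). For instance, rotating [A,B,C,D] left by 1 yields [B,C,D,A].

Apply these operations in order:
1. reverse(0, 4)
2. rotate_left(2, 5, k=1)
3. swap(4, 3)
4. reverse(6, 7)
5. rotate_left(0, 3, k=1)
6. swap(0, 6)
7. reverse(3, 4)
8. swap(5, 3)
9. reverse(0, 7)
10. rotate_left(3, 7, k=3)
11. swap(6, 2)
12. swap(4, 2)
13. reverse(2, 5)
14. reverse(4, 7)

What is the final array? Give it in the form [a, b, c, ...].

After 1 (reverse(0, 4)): [1, 6, 0, 5, 3, 2, 4, 7]
After 2 (rotate_left(2, 5, k=1)): [1, 6, 5, 3, 2, 0, 4, 7]
After 3 (swap(4, 3)): [1, 6, 5, 2, 3, 0, 4, 7]
After 4 (reverse(6, 7)): [1, 6, 5, 2, 3, 0, 7, 4]
After 5 (rotate_left(0, 3, k=1)): [6, 5, 2, 1, 3, 0, 7, 4]
After 6 (swap(0, 6)): [7, 5, 2, 1, 3, 0, 6, 4]
After 7 (reverse(3, 4)): [7, 5, 2, 3, 1, 0, 6, 4]
After 8 (swap(5, 3)): [7, 5, 2, 0, 1, 3, 6, 4]
After 9 (reverse(0, 7)): [4, 6, 3, 1, 0, 2, 5, 7]
After 10 (rotate_left(3, 7, k=3)): [4, 6, 3, 5, 7, 1, 0, 2]
After 11 (swap(6, 2)): [4, 6, 0, 5, 7, 1, 3, 2]
After 12 (swap(4, 2)): [4, 6, 7, 5, 0, 1, 3, 2]
After 13 (reverse(2, 5)): [4, 6, 1, 0, 5, 7, 3, 2]
After 14 (reverse(4, 7)): [4, 6, 1, 0, 2, 3, 7, 5]

Answer: [4, 6, 1, 0, 2, 3, 7, 5]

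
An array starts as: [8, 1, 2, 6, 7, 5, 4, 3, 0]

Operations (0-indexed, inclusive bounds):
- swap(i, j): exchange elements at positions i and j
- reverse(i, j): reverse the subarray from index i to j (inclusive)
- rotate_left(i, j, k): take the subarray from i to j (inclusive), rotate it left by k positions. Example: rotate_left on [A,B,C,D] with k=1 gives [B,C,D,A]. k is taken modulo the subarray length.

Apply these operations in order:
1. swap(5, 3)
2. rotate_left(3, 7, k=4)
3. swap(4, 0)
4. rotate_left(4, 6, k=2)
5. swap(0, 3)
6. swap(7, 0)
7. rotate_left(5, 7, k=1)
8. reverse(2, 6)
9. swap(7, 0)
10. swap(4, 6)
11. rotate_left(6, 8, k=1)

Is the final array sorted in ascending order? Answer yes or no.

Answer: no

Derivation:
After 1 (swap(5, 3)): [8, 1, 2, 5, 7, 6, 4, 3, 0]
After 2 (rotate_left(3, 7, k=4)): [8, 1, 2, 3, 5, 7, 6, 4, 0]
After 3 (swap(4, 0)): [5, 1, 2, 3, 8, 7, 6, 4, 0]
After 4 (rotate_left(4, 6, k=2)): [5, 1, 2, 3, 6, 8, 7, 4, 0]
After 5 (swap(0, 3)): [3, 1, 2, 5, 6, 8, 7, 4, 0]
After 6 (swap(7, 0)): [4, 1, 2, 5, 6, 8, 7, 3, 0]
After 7 (rotate_left(5, 7, k=1)): [4, 1, 2, 5, 6, 7, 3, 8, 0]
After 8 (reverse(2, 6)): [4, 1, 3, 7, 6, 5, 2, 8, 0]
After 9 (swap(7, 0)): [8, 1, 3, 7, 6, 5, 2, 4, 0]
After 10 (swap(4, 6)): [8, 1, 3, 7, 2, 5, 6, 4, 0]
After 11 (rotate_left(6, 8, k=1)): [8, 1, 3, 7, 2, 5, 4, 0, 6]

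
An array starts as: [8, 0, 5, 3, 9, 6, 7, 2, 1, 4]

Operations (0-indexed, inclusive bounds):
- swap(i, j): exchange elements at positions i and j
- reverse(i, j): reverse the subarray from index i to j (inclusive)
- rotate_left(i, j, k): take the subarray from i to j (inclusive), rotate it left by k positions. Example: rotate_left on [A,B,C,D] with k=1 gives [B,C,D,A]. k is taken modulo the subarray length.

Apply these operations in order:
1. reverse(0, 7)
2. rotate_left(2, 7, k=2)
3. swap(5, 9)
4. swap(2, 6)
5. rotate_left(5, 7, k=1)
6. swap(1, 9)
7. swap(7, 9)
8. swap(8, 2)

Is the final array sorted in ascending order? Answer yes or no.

After 1 (reverse(0, 7)): [2, 7, 6, 9, 3, 5, 0, 8, 1, 4]
After 2 (rotate_left(2, 7, k=2)): [2, 7, 3, 5, 0, 8, 6, 9, 1, 4]
After 3 (swap(5, 9)): [2, 7, 3, 5, 0, 4, 6, 9, 1, 8]
After 4 (swap(2, 6)): [2, 7, 6, 5, 0, 4, 3, 9, 1, 8]
After 5 (rotate_left(5, 7, k=1)): [2, 7, 6, 5, 0, 3, 9, 4, 1, 8]
After 6 (swap(1, 9)): [2, 8, 6, 5, 0, 3, 9, 4, 1, 7]
After 7 (swap(7, 9)): [2, 8, 6, 5, 0, 3, 9, 7, 1, 4]
After 8 (swap(8, 2)): [2, 8, 1, 5, 0, 3, 9, 7, 6, 4]

Answer: no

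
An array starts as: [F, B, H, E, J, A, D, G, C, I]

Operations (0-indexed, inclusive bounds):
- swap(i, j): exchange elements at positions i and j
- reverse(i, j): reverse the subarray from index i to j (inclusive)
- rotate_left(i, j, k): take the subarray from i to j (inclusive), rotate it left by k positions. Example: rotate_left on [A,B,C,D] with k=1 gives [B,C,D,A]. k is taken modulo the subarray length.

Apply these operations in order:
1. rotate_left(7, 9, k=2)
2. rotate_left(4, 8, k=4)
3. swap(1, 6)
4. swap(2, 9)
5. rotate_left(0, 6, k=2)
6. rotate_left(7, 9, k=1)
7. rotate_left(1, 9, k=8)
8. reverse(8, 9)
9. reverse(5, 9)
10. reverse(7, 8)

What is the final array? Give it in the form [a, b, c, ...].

After 1 (rotate_left(7, 9, k=2)): [F, B, H, E, J, A, D, I, G, C]
After 2 (rotate_left(4, 8, k=4)): [F, B, H, E, G, J, A, D, I, C]
After 3 (swap(1, 6)): [F, A, H, E, G, J, B, D, I, C]
After 4 (swap(2, 9)): [F, A, C, E, G, J, B, D, I, H]
After 5 (rotate_left(0, 6, k=2)): [C, E, G, J, B, F, A, D, I, H]
After 6 (rotate_left(7, 9, k=1)): [C, E, G, J, B, F, A, I, H, D]
After 7 (rotate_left(1, 9, k=8)): [C, D, E, G, J, B, F, A, I, H]
After 8 (reverse(8, 9)): [C, D, E, G, J, B, F, A, H, I]
After 9 (reverse(5, 9)): [C, D, E, G, J, I, H, A, F, B]
After 10 (reverse(7, 8)): [C, D, E, G, J, I, H, F, A, B]

Answer: [C, D, E, G, J, I, H, F, A, B]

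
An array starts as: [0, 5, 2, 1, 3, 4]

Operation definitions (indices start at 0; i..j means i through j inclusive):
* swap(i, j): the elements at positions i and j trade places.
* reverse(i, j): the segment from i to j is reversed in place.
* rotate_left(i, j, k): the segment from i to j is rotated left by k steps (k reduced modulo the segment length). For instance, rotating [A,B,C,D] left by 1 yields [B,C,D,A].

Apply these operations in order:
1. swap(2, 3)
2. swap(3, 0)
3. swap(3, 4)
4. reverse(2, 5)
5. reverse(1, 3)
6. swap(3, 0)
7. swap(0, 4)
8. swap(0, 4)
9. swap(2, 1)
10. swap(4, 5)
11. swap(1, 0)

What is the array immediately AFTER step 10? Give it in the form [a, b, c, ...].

After 1 (swap(2, 3)): [0, 5, 1, 2, 3, 4]
After 2 (swap(3, 0)): [2, 5, 1, 0, 3, 4]
After 3 (swap(3, 4)): [2, 5, 1, 3, 0, 4]
After 4 (reverse(2, 5)): [2, 5, 4, 0, 3, 1]
After 5 (reverse(1, 3)): [2, 0, 4, 5, 3, 1]
After 6 (swap(3, 0)): [5, 0, 4, 2, 3, 1]
After 7 (swap(0, 4)): [3, 0, 4, 2, 5, 1]
After 8 (swap(0, 4)): [5, 0, 4, 2, 3, 1]
After 9 (swap(2, 1)): [5, 4, 0, 2, 3, 1]
After 10 (swap(4, 5)): [5, 4, 0, 2, 1, 3]

Answer: [5, 4, 0, 2, 1, 3]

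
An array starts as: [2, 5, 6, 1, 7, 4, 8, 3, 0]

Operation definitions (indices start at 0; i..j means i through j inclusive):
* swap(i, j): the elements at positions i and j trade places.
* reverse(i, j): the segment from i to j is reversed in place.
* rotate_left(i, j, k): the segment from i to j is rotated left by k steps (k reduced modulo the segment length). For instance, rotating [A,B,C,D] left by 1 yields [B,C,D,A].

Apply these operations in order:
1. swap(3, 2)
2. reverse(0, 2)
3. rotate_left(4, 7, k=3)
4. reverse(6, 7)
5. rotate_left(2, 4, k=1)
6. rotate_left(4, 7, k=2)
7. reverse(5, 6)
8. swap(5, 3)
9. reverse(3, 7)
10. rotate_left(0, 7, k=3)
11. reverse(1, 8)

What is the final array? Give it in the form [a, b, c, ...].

After 1 (swap(3, 2)): [2, 5, 1, 6, 7, 4, 8, 3, 0]
After 2 (reverse(0, 2)): [1, 5, 2, 6, 7, 4, 8, 3, 0]
After 3 (rotate_left(4, 7, k=3)): [1, 5, 2, 6, 3, 7, 4, 8, 0]
After 4 (reverse(6, 7)): [1, 5, 2, 6, 3, 7, 8, 4, 0]
After 5 (rotate_left(2, 4, k=1)): [1, 5, 6, 3, 2, 7, 8, 4, 0]
After 6 (rotate_left(4, 7, k=2)): [1, 5, 6, 3, 8, 4, 2, 7, 0]
After 7 (reverse(5, 6)): [1, 5, 6, 3, 8, 2, 4, 7, 0]
After 8 (swap(5, 3)): [1, 5, 6, 2, 8, 3, 4, 7, 0]
After 9 (reverse(3, 7)): [1, 5, 6, 7, 4, 3, 8, 2, 0]
After 10 (rotate_left(0, 7, k=3)): [7, 4, 3, 8, 2, 1, 5, 6, 0]
After 11 (reverse(1, 8)): [7, 0, 6, 5, 1, 2, 8, 3, 4]

Answer: [7, 0, 6, 5, 1, 2, 8, 3, 4]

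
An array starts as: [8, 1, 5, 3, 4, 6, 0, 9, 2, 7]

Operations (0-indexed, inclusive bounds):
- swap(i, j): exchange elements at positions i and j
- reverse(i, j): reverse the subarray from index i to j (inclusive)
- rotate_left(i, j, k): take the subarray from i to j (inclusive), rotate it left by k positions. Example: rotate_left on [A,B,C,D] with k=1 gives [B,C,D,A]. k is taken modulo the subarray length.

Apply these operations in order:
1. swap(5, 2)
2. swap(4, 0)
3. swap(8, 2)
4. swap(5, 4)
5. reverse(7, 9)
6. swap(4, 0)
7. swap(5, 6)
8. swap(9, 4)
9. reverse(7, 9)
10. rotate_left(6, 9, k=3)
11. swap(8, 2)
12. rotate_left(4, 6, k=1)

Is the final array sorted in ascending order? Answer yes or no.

Answer: no

Derivation:
After 1 (swap(5, 2)): [8, 1, 6, 3, 4, 5, 0, 9, 2, 7]
After 2 (swap(4, 0)): [4, 1, 6, 3, 8, 5, 0, 9, 2, 7]
After 3 (swap(8, 2)): [4, 1, 2, 3, 8, 5, 0, 9, 6, 7]
After 4 (swap(5, 4)): [4, 1, 2, 3, 5, 8, 0, 9, 6, 7]
After 5 (reverse(7, 9)): [4, 1, 2, 3, 5, 8, 0, 7, 6, 9]
After 6 (swap(4, 0)): [5, 1, 2, 3, 4, 8, 0, 7, 6, 9]
After 7 (swap(5, 6)): [5, 1, 2, 3, 4, 0, 8, 7, 6, 9]
After 8 (swap(9, 4)): [5, 1, 2, 3, 9, 0, 8, 7, 6, 4]
After 9 (reverse(7, 9)): [5, 1, 2, 3, 9, 0, 8, 4, 6, 7]
After 10 (rotate_left(6, 9, k=3)): [5, 1, 2, 3, 9, 0, 7, 8, 4, 6]
After 11 (swap(8, 2)): [5, 1, 4, 3, 9, 0, 7, 8, 2, 6]
After 12 (rotate_left(4, 6, k=1)): [5, 1, 4, 3, 0, 7, 9, 8, 2, 6]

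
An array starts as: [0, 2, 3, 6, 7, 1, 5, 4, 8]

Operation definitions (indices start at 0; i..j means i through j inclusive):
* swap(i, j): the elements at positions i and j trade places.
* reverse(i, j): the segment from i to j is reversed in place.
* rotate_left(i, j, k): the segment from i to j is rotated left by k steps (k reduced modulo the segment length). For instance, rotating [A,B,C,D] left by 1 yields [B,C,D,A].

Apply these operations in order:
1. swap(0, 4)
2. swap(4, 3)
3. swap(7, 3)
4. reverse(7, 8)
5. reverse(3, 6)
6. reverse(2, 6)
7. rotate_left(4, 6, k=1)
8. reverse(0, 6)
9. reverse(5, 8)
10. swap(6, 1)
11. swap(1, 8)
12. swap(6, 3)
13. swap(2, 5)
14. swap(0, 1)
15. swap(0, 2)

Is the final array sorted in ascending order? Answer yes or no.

After 1 (swap(0, 4)): [7, 2, 3, 6, 0, 1, 5, 4, 8]
After 2 (swap(4, 3)): [7, 2, 3, 0, 6, 1, 5, 4, 8]
After 3 (swap(7, 3)): [7, 2, 3, 4, 6, 1, 5, 0, 8]
After 4 (reverse(7, 8)): [7, 2, 3, 4, 6, 1, 5, 8, 0]
After 5 (reverse(3, 6)): [7, 2, 3, 5, 1, 6, 4, 8, 0]
After 6 (reverse(2, 6)): [7, 2, 4, 6, 1, 5, 3, 8, 0]
After 7 (rotate_left(4, 6, k=1)): [7, 2, 4, 6, 5, 3, 1, 8, 0]
After 8 (reverse(0, 6)): [1, 3, 5, 6, 4, 2, 7, 8, 0]
After 9 (reverse(5, 8)): [1, 3, 5, 6, 4, 0, 8, 7, 2]
After 10 (swap(6, 1)): [1, 8, 5, 6, 4, 0, 3, 7, 2]
After 11 (swap(1, 8)): [1, 2, 5, 6, 4, 0, 3, 7, 8]
After 12 (swap(6, 3)): [1, 2, 5, 3, 4, 0, 6, 7, 8]
After 13 (swap(2, 5)): [1, 2, 0, 3, 4, 5, 6, 7, 8]
After 14 (swap(0, 1)): [2, 1, 0, 3, 4, 5, 6, 7, 8]
After 15 (swap(0, 2)): [0, 1, 2, 3, 4, 5, 6, 7, 8]

Answer: yes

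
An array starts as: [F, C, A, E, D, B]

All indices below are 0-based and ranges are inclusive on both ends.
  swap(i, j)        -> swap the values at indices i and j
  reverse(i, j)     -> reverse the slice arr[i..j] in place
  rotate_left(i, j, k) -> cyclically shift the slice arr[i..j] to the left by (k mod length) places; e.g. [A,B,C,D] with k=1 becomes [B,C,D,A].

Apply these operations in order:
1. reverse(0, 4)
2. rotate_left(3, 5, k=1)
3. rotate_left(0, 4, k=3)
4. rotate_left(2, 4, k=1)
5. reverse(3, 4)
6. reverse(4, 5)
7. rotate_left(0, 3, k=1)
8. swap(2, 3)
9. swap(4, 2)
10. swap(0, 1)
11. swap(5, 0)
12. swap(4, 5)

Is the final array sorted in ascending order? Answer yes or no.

Answer: yes

Derivation:
After 1 (reverse(0, 4)): [D, E, A, C, F, B]
After 2 (rotate_left(3, 5, k=1)): [D, E, A, F, B, C]
After 3 (rotate_left(0, 4, k=3)): [F, B, D, E, A, C]
After 4 (rotate_left(2, 4, k=1)): [F, B, E, A, D, C]
After 5 (reverse(3, 4)): [F, B, E, D, A, C]
After 6 (reverse(4, 5)): [F, B, E, D, C, A]
After 7 (rotate_left(0, 3, k=1)): [B, E, D, F, C, A]
After 8 (swap(2, 3)): [B, E, F, D, C, A]
After 9 (swap(4, 2)): [B, E, C, D, F, A]
After 10 (swap(0, 1)): [E, B, C, D, F, A]
After 11 (swap(5, 0)): [A, B, C, D, F, E]
After 12 (swap(4, 5)): [A, B, C, D, E, F]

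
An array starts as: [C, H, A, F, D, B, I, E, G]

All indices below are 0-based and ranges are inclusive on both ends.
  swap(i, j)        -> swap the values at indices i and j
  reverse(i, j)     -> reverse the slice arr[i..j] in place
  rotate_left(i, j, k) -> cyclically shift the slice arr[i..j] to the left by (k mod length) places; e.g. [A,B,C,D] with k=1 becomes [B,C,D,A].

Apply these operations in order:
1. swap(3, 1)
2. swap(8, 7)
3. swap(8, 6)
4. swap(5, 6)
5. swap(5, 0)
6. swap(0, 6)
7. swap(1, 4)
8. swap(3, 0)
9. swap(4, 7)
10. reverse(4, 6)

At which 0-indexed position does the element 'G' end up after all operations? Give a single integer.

After 1 (swap(3, 1)): [C, F, A, H, D, B, I, E, G]
After 2 (swap(8, 7)): [C, F, A, H, D, B, I, G, E]
After 3 (swap(8, 6)): [C, F, A, H, D, B, E, G, I]
After 4 (swap(5, 6)): [C, F, A, H, D, E, B, G, I]
After 5 (swap(5, 0)): [E, F, A, H, D, C, B, G, I]
After 6 (swap(0, 6)): [B, F, A, H, D, C, E, G, I]
After 7 (swap(1, 4)): [B, D, A, H, F, C, E, G, I]
After 8 (swap(3, 0)): [H, D, A, B, F, C, E, G, I]
After 9 (swap(4, 7)): [H, D, A, B, G, C, E, F, I]
After 10 (reverse(4, 6)): [H, D, A, B, E, C, G, F, I]

Answer: 6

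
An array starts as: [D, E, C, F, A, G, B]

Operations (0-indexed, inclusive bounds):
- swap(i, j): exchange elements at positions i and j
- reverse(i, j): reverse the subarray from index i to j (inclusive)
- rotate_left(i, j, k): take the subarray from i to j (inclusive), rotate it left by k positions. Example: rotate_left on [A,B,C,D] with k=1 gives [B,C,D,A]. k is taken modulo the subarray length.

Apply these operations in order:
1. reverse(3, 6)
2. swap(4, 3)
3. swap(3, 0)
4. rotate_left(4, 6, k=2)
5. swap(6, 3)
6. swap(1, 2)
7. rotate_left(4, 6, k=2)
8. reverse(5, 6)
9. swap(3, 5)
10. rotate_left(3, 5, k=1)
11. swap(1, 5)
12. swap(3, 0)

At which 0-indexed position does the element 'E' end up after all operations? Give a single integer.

Answer: 2

Derivation:
After 1 (reverse(3, 6)): [D, E, C, B, G, A, F]
After 2 (swap(4, 3)): [D, E, C, G, B, A, F]
After 3 (swap(3, 0)): [G, E, C, D, B, A, F]
After 4 (rotate_left(4, 6, k=2)): [G, E, C, D, F, B, A]
After 5 (swap(6, 3)): [G, E, C, A, F, B, D]
After 6 (swap(1, 2)): [G, C, E, A, F, B, D]
After 7 (rotate_left(4, 6, k=2)): [G, C, E, A, D, F, B]
After 8 (reverse(5, 6)): [G, C, E, A, D, B, F]
After 9 (swap(3, 5)): [G, C, E, B, D, A, F]
After 10 (rotate_left(3, 5, k=1)): [G, C, E, D, A, B, F]
After 11 (swap(1, 5)): [G, B, E, D, A, C, F]
After 12 (swap(3, 0)): [D, B, E, G, A, C, F]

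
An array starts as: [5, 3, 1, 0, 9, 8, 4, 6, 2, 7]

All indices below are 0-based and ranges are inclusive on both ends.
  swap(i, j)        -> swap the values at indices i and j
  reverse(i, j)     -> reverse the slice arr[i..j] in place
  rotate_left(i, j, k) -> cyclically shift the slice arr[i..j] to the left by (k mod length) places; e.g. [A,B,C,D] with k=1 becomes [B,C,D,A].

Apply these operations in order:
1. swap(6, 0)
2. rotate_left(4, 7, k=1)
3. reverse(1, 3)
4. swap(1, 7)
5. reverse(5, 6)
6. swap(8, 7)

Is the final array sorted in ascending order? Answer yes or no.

Answer: no

Derivation:
After 1 (swap(6, 0)): [4, 3, 1, 0, 9, 8, 5, 6, 2, 7]
After 2 (rotate_left(4, 7, k=1)): [4, 3, 1, 0, 8, 5, 6, 9, 2, 7]
After 3 (reverse(1, 3)): [4, 0, 1, 3, 8, 5, 6, 9, 2, 7]
After 4 (swap(1, 7)): [4, 9, 1, 3, 8, 5, 6, 0, 2, 7]
After 5 (reverse(5, 6)): [4, 9, 1, 3, 8, 6, 5, 0, 2, 7]
After 6 (swap(8, 7)): [4, 9, 1, 3, 8, 6, 5, 2, 0, 7]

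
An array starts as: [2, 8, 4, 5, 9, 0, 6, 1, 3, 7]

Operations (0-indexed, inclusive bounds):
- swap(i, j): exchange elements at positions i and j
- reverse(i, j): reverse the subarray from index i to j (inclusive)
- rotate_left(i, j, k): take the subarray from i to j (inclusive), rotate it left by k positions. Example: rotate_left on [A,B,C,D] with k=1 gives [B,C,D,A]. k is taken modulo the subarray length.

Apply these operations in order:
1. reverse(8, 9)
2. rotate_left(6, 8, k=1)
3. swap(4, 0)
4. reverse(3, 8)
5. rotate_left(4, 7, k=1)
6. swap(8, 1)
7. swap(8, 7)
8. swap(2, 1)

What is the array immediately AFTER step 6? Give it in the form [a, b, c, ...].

After 1 (reverse(8, 9)): [2, 8, 4, 5, 9, 0, 6, 1, 7, 3]
After 2 (rotate_left(6, 8, k=1)): [2, 8, 4, 5, 9, 0, 1, 7, 6, 3]
After 3 (swap(4, 0)): [9, 8, 4, 5, 2, 0, 1, 7, 6, 3]
After 4 (reverse(3, 8)): [9, 8, 4, 6, 7, 1, 0, 2, 5, 3]
After 5 (rotate_left(4, 7, k=1)): [9, 8, 4, 6, 1, 0, 2, 7, 5, 3]
After 6 (swap(8, 1)): [9, 5, 4, 6, 1, 0, 2, 7, 8, 3]

Answer: [9, 5, 4, 6, 1, 0, 2, 7, 8, 3]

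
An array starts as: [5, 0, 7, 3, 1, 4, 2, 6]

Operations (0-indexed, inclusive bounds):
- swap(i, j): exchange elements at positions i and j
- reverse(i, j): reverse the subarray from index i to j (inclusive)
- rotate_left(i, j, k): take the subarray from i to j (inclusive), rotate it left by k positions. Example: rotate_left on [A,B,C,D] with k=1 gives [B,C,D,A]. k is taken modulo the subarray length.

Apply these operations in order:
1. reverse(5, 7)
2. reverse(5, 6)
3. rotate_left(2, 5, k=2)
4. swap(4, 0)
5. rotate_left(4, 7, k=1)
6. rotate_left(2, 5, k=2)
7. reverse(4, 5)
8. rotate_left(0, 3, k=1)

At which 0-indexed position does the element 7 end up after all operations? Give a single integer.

After 1 (reverse(5, 7)): [5, 0, 7, 3, 1, 6, 2, 4]
After 2 (reverse(5, 6)): [5, 0, 7, 3, 1, 2, 6, 4]
After 3 (rotate_left(2, 5, k=2)): [5, 0, 1, 2, 7, 3, 6, 4]
After 4 (swap(4, 0)): [7, 0, 1, 2, 5, 3, 6, 4]
After 5 (rotate_left(4, 7, k=1)): [7, 0, 1, 2, 3, 6, 4, 5]
After 6 (rotate_left(2, 5, k=2)): [7, 0, 3, 6, 1, 2, 4, 5]
After 7 (reverse(4, 5)): [7, 0, 3, 6, 2, 1, 4, 5]
After 8 (rotate_left(0, 3, k=1)): [0, 3, 6, 7, 2, 1, 4, 5]

Answer: 3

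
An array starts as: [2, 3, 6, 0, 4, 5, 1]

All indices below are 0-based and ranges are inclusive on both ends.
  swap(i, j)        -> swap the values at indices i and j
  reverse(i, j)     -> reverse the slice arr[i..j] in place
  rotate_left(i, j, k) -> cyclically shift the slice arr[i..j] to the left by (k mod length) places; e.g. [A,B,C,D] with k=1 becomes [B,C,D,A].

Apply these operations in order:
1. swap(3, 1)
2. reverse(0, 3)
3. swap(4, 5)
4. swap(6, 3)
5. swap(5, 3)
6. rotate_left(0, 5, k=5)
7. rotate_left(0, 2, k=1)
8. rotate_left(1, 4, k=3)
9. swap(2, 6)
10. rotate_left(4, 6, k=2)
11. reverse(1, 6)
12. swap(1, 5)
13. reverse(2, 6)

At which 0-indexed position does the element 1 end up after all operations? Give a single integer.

After 1 (swap(3, 1)): [2, 0, 6, 3, 4, 5, 1]
After 2 (reverse(0, 3)): [3, 6, 0, 2, 4, 5, 1]
After 3 (swap(4, 5)): [3, 6, 0, 2, 5, 4, 1]
After 4 (swap(6, 3)): [3, 6, 0, 1, 5, 4, 2]
After 5 (swap(5, 3)): [3, 6, 0, 4, 5, 1, 2]
After 6 (rotate_left(0, 5, k=5)): [1, 3, 6, 0, 4, 5, 2]
After 7 (rotate_left(0, 2, k=1)): [3, 6, 1, 0, 4, 5, 2]
After 8 (rotate_left(1, 4, k=3)): [3, 4, 6, 1, 0, 5, 2]
After 9 (swap(2, 6)): [3, 4, 2, 1, 0, 5, 6]
After 10 (rotate_left(4, 6, k=2)): [3, 4, 2, 1, 6, 0, 5]
After 11 (reverse(1, 6)): [3, 5, 0, 6, 1, 2, 4]
After 12 (swap(1, 5)): [3, 2, 0, 6, 1, 5, 4]
After 13 (reverse(2, 6)): [3, 2, 4, 5, 1, 6, 0]

Answer: 4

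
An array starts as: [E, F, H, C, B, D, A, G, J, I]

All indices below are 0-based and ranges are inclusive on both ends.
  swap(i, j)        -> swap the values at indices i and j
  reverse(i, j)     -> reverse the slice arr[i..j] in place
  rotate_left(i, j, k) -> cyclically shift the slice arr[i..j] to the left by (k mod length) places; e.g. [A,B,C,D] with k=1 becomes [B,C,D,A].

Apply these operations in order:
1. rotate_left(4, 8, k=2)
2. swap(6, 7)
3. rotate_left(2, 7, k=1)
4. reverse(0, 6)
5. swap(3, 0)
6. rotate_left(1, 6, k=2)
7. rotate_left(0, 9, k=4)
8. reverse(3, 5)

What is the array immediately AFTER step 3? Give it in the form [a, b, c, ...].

After 1 (rotate_left(4, 8, k=2)): [E, F, H, C, A, G, J, B, D, I]
After 2 (swap(6, 7)): [E, F, H, C, A, G, B, J, D, I]
After 3 (rotate_left(2, 7, k=1)): [E, F, C, A, G, B, J, H, D, I]

Answer: [E, F, C, A, G, B, J, H, D, I]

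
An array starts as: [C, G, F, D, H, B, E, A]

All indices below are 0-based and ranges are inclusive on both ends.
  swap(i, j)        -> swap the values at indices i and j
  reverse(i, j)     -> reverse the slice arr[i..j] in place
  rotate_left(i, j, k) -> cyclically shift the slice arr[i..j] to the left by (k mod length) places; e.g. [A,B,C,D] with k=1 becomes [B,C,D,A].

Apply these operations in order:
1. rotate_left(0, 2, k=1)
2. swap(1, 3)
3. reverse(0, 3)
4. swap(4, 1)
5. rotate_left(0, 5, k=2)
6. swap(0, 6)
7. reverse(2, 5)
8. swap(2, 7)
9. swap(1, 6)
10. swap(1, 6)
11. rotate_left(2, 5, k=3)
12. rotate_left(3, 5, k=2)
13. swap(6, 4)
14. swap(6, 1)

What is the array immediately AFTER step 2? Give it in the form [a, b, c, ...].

Answer: [G, D, C, F, H, B, E, A]

Derivation:
After 1 (rotate_left(0, 2, k=1)): [G, F, C, D, H, B, E, A]
After 2 (swap(1, 3)): [G, D, C, F, H, B, E, A]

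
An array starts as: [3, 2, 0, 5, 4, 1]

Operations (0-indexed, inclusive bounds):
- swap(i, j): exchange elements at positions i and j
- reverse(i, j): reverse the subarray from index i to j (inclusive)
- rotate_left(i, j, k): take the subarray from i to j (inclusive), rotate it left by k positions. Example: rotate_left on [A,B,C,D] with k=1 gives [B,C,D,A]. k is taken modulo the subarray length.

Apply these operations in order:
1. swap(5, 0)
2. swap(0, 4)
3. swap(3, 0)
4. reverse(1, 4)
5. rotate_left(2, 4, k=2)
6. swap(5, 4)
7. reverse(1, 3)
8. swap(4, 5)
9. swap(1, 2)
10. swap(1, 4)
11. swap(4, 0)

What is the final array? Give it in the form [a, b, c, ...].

Answer: [2, 0, 4, 1, 5, 3]

Derivation:
After 1 (swap(5, 0)): [1, 2, 0, 5, 4, 3]
After 2 (swap(0, 4)): [4, 2, 0, 5, 1, 3]
After 3 (swap(3, 0)): [5, 2, 0, 4, 1, 3]
After 4 (reverse(1, 4)): [5, 1, 4, 0, 2, 3]
After 5 (rotate_left(2, 4, k=2)): [5, 1, 2, 4, 0, 3]
After 6 (swap(5, 4)): [5, 1, 2, 4, 3, 0]
After 7 (reverse(1, 3)): [5, 4, 2, 1, 3, 0]
After 8 (swap(4, 5)): [5, 4, 2, 1, 0, 3]
After 9 (swap(1, 2)): [5, 2, 4, 1, 0, 3]
After 10 (swap(1, 4)): [5, 0, 4, 1, 2, 3]
After 11 (swap(4, 0)): [2, 0, 4, 1, 5, 3]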